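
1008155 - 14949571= - 13941416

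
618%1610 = 618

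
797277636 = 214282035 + 582995601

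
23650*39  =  922350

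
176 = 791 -615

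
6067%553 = 537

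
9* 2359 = 21231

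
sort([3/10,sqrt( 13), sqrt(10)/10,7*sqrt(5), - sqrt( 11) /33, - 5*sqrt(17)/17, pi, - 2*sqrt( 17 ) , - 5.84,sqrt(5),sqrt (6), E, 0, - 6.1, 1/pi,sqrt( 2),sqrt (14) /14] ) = [ - 2 * sqrt( 17 ), - 6.1, -5.84, - 5  *sqrt(17 )/17, - sqrt(11 )/33, 0,sqrt (14 ) /14, 3/10,  sqrt(10)/10,1/pi, sqrt( 2 ), sqrt ( 5),sqrt( 6),E, pi, sqrt(13 ),7*sqrt (5 )] 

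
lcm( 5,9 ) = 45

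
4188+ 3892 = 8080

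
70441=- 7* (  -  10063)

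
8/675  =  8/675  =  0.01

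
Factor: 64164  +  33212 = 97376 = 2^5*17^1*179^1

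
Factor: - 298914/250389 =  - 2^1*3^(  -  1)*7^1*11^1*43^ ( - 1) = -  154/129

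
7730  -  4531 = 3199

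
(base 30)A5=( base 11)258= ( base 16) 131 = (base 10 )305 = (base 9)368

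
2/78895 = 2/78895 =0.00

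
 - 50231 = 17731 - 67962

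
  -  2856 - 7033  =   - 9889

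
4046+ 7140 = 11186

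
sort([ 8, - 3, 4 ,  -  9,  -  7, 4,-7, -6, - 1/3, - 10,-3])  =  [  -  10 ,-9, - 7, - 7,-6, - 3, - 3,-1/3,4,4,8]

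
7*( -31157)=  - 218099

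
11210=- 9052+20262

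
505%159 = 28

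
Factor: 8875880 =2^3*5^1 * 13^3*101^1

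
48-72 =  - 24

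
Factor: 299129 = 89^1*3361^1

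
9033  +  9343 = 18376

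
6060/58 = 3030/29 = 104.48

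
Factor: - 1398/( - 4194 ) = 3^( - 1 ) = 1/3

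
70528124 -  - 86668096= 157196220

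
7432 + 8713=16145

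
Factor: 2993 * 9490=28403570  =  2^1*5^1*13^1*41^1*73^2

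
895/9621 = 895/9621 = 0.09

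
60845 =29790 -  - 31055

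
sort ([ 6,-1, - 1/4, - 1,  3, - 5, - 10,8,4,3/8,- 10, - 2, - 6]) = [ - 10,  -  10,- 6,-5,  -  2, - 1, - 1, - 1/4, 3/8, 3,4,6,8 ] 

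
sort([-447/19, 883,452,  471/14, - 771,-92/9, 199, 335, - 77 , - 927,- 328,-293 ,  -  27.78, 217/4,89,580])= [-927, - 771, - 328 ,-293 , - 77,-27.78, -447/19, - 92/9,  471/14,217/4 , 89,199 , 335 , 452, 580,883 ] 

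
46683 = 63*741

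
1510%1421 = 89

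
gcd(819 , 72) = 9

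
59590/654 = 91 +38/327= 91.12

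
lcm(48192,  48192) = 48192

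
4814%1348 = 770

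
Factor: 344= 2^3*43^1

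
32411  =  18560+13851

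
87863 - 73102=14761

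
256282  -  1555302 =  - 1299020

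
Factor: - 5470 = -2^1*5^1*547^1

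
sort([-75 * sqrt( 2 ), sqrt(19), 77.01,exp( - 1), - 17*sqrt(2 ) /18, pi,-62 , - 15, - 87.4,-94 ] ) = [ - 75*sqrt (2), - 94, - 87.4, - 62,-15, - 17*sqrt( 2)/18,exp( - 1 ),pi,sqrt( 19),77.01 ] 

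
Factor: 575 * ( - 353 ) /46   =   - 2^ (-1 )*5^2 * 353^1  =  - 8825/2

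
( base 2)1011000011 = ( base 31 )MP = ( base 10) 707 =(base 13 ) 425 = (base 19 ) 1i4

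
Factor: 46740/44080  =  2^(  -  2)*3^1*29^ ( - 1 )*41^1=123/116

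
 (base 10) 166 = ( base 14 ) BC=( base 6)434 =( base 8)246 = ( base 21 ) 7j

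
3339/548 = 6 + 51/548 = 6.09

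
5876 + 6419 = 12295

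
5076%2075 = 926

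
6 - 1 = 5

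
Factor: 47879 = 13^1*29^1*127^1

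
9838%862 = 356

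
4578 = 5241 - 663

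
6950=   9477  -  2527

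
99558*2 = 199116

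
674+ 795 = 1469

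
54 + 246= 300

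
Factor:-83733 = -3^1*13^1*19^1*113^1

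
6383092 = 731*8732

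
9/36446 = 9/36446 = 0.00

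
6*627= 3762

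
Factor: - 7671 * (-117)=3^3 * 13^1*2557^1 = 897507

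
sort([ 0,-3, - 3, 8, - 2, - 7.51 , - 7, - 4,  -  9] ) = [ - 9 ,-7.51, - 7, - 4, - 3, - 3, - 2, 0,8]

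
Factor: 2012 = 2^2 * 503^1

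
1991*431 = 858121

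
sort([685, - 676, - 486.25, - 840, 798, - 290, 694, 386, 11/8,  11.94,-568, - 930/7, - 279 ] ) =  [ - 840, - 676, - 568, -486.25, - 290, - 279, - 930/7,11/8, 11.94,386, 685,  694,798] 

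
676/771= 676/771 =0.88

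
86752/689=125+627/689 = 125.91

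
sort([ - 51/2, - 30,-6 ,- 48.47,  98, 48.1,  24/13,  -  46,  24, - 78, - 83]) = [-83 ,-78 , -48.47, - 46,-30 , - 51/2,  -  6, 24/13, 24, 48.1, 98]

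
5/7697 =5/7697  =  0.00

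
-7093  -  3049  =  -10142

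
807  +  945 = 1752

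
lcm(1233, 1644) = 4932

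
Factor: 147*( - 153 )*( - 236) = 5307876  =  2^2 *3^3*  7^2*17^1 *59^1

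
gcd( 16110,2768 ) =2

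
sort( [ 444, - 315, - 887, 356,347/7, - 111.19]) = [ - 887, - 315, - 111.19, 347/7, 356 , 444] 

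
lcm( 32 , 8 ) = 32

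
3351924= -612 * (  -  5477 )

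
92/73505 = 92/73505 = 0.00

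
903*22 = 19866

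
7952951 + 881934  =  8834885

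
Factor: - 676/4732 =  - 7^ ( - 1) = - 1/7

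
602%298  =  6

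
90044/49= 90044/49 = 1837.63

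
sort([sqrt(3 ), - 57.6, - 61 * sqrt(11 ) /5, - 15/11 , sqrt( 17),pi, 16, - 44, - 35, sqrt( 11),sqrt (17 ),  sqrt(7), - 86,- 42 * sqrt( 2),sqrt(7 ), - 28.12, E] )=[ - 86,-42*sqrt(2 ), - 57.6, - 44, - 61*sqrt ( 11) /5, - 35, - 28.12, - 15/11, sqrt(3 ) , sqrt(7),sqrt( 7),E,pi,sqrt(11),sqrt( 17), sqrt(17),16] 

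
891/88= 10 + 1/8  =  10.12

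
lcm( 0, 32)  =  0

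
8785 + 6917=15702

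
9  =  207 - 198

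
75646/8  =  9455 + 3/4 = 9455.75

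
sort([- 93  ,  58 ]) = [ - 93, 58]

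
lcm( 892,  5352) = 5352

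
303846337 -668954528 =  - 365108191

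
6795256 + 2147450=8942706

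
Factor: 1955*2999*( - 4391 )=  - 25744630595 = - 5^1*17^1*23^1*2999^1*4391^1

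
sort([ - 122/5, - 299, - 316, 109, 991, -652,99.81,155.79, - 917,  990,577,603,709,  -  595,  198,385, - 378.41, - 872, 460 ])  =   [ - 917, - 872, - 652, - 595,  -  378.41, - 316, - 299, - 122/5, 99.81, 109, 155.79,  198, 385, 460, 577,603,709, 990 , 991 ]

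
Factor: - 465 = - 3^1*5^1*31^1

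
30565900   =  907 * 33700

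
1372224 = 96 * 14294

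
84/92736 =1/1104= 0.00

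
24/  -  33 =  - 1 + 3/11 = - 0.73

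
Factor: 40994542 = 2^1*20497271^1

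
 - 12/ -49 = 12/49 = 0.24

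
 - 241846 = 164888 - 406734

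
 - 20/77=  -  20/77=-0.26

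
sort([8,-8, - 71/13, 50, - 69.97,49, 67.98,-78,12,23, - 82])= [-82,-78,  -  69.97, - 8, - 71/13 , 8 , 12, 23,49,50, 67.98] 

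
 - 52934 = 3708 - 56642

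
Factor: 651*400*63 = 2^4*3^3*5^2*7^2*31^1 = 16405200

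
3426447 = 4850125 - 1423678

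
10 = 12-2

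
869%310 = 249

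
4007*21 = 84147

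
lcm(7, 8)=56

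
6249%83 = 24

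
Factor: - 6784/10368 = -3^ ( - 4 )*53^1 = - 53/81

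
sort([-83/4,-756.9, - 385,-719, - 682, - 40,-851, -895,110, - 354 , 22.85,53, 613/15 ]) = [-895  , - 851, - 756.9, - 719, - 682 , - 385,-354, - 40, - 83/4 , 22.85, 613/15,53 , 110]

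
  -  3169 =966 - 4135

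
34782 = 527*66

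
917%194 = 141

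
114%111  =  3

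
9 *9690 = 87210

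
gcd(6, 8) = 2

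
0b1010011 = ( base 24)3B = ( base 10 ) 83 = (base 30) 2n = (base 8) 123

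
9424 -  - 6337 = 15761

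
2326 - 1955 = 371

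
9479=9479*1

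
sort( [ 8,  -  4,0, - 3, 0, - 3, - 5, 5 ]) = [ - 5, - 4, - 3, - 3, 0,0, 5, 8 ] 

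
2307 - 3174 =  - 867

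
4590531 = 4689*979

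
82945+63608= 146553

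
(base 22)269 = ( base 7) 3143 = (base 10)1109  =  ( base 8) 2125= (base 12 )785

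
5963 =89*67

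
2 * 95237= 190474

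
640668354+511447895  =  1152116249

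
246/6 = 41 = 41.00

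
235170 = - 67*(-3510)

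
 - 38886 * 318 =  - 12365748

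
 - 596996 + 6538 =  - 590458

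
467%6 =5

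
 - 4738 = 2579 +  - 7317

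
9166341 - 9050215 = 116126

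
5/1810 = 1/362 = 0.00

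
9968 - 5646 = 4322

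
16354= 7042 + 9312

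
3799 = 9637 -5838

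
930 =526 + 404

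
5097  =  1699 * 3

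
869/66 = 13 + 1/6= 13.17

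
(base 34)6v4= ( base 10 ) 7994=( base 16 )1F3A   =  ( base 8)17472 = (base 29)9EJ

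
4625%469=404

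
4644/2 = 2322= 2322.00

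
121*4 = 484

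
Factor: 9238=2^1*31^1*149^1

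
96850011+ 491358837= 588208848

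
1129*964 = 1088356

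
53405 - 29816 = 23589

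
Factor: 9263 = 59^1*157^1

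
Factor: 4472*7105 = 2^3*5^1*7^2*13^1*29^1*43^1 = 31773560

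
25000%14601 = 10399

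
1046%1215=1046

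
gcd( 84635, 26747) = 1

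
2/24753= 2/24753 = 0.00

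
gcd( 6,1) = 1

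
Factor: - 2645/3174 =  - 5/6 = - 2^( - 1)*3^ (-1)* 5^1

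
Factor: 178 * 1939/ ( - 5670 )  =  -24653/405 = - 3^(- 4 )*5^(-1)*89^1*277^1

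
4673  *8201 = 38323273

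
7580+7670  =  15250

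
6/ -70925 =-1 + 70919/70925 = - 0.00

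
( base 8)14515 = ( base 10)6477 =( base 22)D89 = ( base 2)1100101001101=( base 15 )1dbc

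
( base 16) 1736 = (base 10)5942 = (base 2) 1011100110110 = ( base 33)5F2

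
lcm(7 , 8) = 56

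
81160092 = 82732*981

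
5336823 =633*8431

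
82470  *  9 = 742230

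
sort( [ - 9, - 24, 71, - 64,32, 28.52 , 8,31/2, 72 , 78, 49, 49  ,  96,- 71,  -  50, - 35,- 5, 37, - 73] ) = [ - 73, - 71 , - 64 , - 50,- 35, - 24,-9, - 5, 8, 31/2,28.52,  32, 37 , 49,49, 71,  72, 78,96] 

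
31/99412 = 31/99412 = 0.00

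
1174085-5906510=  - 4732425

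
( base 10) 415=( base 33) cj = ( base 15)1CA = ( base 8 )637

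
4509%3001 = 1508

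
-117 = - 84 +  - 33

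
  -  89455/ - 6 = 89455/6= 14909.17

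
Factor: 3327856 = 2^4*7^1 * 43^1*691^1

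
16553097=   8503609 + 8049488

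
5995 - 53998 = -48003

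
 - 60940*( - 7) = 426580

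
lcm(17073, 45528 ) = 136584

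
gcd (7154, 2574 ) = 2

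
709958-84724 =625234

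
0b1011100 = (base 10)92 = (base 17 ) 57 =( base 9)112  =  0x5c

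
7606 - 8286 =- 680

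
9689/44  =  220 + 9/44 =220.20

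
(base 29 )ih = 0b1000011011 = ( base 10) 539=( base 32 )gr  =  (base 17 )1ec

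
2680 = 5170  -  2490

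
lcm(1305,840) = 73080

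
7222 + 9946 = 17168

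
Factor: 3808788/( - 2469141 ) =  - 2^2* 3^( - 1 )*274349^( - 1)*317399^1 = - 1269596/823047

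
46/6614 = 23/3307= 0.01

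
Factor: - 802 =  - 2^1*401^1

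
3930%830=610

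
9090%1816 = 10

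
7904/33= 239 + 17/33 = 239.52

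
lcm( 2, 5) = 10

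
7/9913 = 7/9913 = 0.00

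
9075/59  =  9075/59= 153.81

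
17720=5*3544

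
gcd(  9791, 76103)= 1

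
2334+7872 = 10206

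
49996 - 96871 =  -46875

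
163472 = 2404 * 68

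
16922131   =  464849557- 447927426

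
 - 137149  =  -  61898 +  -75251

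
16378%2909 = 1833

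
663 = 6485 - 5822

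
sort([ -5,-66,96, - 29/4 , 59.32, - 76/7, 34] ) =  [-66, - 76/7, - 29/4,- 5 , 34,59.32, 96]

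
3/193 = 3/193 = 0.02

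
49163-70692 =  - 21529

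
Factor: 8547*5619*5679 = 272737342647 = 3^4*7^1*11^1*37^1*631^1*1873^1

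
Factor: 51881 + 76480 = 128361 = 3^1*42787^1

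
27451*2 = 54902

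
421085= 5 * 84217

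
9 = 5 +4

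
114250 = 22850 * 5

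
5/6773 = 5/6773 = 0.00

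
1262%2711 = 1262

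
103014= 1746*59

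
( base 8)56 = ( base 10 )46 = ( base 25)1L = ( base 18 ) 2a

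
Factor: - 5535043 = - 491^1 * 11273^1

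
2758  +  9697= 12455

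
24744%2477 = 2451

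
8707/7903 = 1 + 804/7903  =  1.10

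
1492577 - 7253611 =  -5761034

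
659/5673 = 659/5673 = 0.12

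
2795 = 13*215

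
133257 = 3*44419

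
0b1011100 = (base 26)3E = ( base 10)92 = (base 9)112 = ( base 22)44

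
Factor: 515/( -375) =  - 103/75 = - 3^( - 1)*5^( - 2 )*103^1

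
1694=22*77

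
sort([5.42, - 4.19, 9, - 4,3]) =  [ - 4.19, - 4,3, 5.42, 9]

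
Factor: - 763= -7^1*109^1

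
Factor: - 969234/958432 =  - 2^( -4 )*3^1*7^1*47^1*61^(- 1)=- 987/976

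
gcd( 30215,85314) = 1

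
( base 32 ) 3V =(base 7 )241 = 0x7f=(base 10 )127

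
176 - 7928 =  - 7752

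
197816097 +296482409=494298506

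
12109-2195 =9914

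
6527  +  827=7354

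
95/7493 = 95/7493  =  0.01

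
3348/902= 3 + 321/451 =3.71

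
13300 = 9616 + 3684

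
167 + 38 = 205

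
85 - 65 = 20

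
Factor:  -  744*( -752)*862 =2^8*3^1*  31^1*47^1*431^1 =482278656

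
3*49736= 149208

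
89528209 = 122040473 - 32512264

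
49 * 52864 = 2590336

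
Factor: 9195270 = 2^1*3^1*5^1*7^1*43787^1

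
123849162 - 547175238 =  - 423326076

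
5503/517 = 5503/517 = 10.64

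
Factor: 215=5^1*43^1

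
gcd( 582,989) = 1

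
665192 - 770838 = -105646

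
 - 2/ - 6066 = 1/3033 = 0.00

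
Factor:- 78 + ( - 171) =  - 249 = -3^1*83^1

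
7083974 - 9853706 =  - 2769732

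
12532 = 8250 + 4282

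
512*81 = 41472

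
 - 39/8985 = -13/2995 = - 0.00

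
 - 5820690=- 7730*753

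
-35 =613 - 648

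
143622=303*474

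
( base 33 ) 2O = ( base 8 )132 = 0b1011010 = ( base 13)6c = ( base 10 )90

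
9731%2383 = 199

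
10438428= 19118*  546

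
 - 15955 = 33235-49190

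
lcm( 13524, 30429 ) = 121716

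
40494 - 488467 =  -447973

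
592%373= 219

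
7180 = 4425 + 2755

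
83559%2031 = 288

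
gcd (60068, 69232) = 4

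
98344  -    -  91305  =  189649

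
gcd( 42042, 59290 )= 1078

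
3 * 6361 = 19083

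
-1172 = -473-699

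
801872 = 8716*92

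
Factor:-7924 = - 2^2*7^1*283^1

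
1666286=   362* 4603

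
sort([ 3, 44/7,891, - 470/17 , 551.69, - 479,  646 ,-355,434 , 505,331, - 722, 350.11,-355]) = [-722, - 479 , - 355,  -  355, - 470/17,  3,  44/7, 331,350.11, 434, 505 , 551.69 , 646 , 891] 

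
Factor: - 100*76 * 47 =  - 2^4* 5^2*19^1*47^1 = - 357200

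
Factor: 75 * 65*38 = 2^1*3^1*5^3*13^1 * 19^1= 185250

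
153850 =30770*5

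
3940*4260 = 16784400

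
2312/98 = 23 + 29/49 = 23.59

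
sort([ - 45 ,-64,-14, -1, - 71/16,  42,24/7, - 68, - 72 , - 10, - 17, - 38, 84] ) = [- 72, - 68, - 64, - 45, - 38,-17, - 14, - 10, - 71/16, - 1, 24/7,42,84] 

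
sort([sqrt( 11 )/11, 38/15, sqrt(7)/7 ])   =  [sqrt( 11)/11,sqrt( 7)/7,38/15 ]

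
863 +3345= 4208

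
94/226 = 47/113 =0.42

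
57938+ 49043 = 106981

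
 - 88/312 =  - 11/39 = - 0.28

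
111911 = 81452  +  30459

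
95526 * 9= 859734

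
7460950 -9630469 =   -  2169519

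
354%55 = 24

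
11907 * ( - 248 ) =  - 2952936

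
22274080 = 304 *73270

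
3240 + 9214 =12454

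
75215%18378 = 1703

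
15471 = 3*5157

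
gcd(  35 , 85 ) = 5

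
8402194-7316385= 1085809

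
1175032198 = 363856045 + 811176153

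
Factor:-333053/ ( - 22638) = 971/66  =  2^( - 1)*3^ (- 1 )*11^(-1)*971^1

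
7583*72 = 545976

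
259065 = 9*28785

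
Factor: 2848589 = 2848589^1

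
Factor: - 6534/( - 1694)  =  27/7 =3^3*7^( - 1 ) 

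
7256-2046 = 5210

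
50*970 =48500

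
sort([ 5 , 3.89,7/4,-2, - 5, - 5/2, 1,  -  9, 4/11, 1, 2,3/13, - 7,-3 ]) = [ - 9,- 7,-5, - 3, - 5/2, - 2, 3/13, 4/11, 1 , 1,7/4,2 , 3.89,5] 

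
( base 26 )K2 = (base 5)4042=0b1000001010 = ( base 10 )522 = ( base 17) 1dc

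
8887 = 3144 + 5743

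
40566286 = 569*71294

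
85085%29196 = 26693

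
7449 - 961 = 6488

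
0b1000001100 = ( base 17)1de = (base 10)524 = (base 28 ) ik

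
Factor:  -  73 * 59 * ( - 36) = 2^2*3^2*59^1 * 73^1 = 155052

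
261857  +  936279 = 1198136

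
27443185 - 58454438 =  - 31011253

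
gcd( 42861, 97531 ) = 7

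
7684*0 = 0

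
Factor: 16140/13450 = 6/5  =  2^1 *3^1  *  5^(  -  1)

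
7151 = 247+6904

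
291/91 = 3 + 18/91 = 3.20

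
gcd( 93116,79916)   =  4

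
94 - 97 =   -  3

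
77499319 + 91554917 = 169054236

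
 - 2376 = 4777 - 7153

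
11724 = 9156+2568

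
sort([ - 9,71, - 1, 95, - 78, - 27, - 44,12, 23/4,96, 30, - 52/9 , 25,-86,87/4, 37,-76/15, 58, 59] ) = [ - 86 ,- 78,-44,-27, - 9 , - 52/9,- 76/15, - 1,  23/4 , 12, 87/4,25, 30,37, 58,59,71, 95, 96] 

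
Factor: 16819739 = 23^1*29^1 * 151^1*167^1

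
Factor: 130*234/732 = 2535/61 = 3^1 * 5^1*13^2*61^(  -  1)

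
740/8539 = 740/8539 = 0.09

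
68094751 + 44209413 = 112304164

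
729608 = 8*91201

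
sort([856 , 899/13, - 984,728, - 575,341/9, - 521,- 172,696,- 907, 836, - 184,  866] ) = [ - 984, - 907, - 575, - 521, - 184, - 172,  341/9,899/13, 696,728,836,856,866 ]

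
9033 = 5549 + 3484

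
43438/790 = 54 + 389/395 = 54.98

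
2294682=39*58838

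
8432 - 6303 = 2129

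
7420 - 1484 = 5936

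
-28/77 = - 4/11 =- 0.36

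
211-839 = - 628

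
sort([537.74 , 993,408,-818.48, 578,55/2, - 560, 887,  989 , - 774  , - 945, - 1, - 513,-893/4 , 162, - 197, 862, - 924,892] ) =[ - 945, - 924, - 818.48 , - 774 , - 560, - 513 , - 893/4, - 197, - 1 , 55/2, 162,408,537.74,578,862,887,892, 989, 993 ]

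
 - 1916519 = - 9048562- - 7132043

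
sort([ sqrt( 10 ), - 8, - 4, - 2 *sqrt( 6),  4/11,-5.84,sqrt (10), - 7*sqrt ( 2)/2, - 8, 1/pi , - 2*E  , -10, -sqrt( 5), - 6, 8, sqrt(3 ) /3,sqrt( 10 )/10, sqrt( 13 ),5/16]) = [ - 10, - 8 , - 8, - 6, - 5.84 , - 2*E, - 7 *sqrt( 2) /2, - 2* sqrt( 6) , - 4 , - sqrt( 5), 5/16, sqrt( 10 )/10,1/pi,  4/11, sqrt( 3) /3 , sqrt( 10 ),sqrt( 10),  sqrt(13 ) , 8]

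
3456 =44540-41084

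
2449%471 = 94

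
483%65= 28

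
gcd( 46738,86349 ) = 1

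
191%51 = 38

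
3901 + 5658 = 9559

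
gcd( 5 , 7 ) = 1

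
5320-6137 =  - 817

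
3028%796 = 640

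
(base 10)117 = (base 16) 75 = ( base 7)225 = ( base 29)41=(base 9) 140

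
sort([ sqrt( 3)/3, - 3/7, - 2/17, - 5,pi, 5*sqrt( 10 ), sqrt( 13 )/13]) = [ - 5,  -  3/7, - 2/17,sqrt( 13 )/13,sqrt( 3 )/3,  pi, 5*sqrt( 10 )]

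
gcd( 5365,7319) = 1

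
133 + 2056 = 2189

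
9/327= 3/109=0.03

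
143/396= 13/36 =0.36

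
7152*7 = 50064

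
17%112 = 17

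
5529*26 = 143754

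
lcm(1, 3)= 3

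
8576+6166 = 14742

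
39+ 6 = 45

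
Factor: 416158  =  2^1*251^1*829^1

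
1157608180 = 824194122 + 333414058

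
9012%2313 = 2073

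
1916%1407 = 509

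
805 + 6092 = 6897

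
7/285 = 7/285 = 0.02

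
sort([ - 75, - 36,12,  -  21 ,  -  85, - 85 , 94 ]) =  [ - 85,  -  85, - 75, - 36, - 21,12,  94]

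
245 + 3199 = 3444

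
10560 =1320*8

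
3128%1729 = 1399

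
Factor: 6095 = 5^1*23^1*53^1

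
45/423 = 5/47  =  0.11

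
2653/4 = 2653/4 = 663.25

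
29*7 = 203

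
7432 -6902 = 530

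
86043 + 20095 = 106138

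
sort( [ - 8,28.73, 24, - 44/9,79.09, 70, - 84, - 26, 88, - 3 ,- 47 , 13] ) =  [ - 84, - 47, - 26 , - 8,-44/9,-3  ,  13, 24, 28.73, 70,79.09,88 ] 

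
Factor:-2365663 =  -107^1 *22109^1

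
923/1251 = 923/1251 = 0.74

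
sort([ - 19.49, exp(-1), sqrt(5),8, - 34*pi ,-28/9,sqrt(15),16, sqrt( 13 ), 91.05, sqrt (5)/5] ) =[ - 34*pi,- 19.49, - 28/9,exp (  -  1),  sqrt(5) /5 , sqrt ( 5 ), sqrt( 13),  sqrt(15 ) , 8,  16,91.05] 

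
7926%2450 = 576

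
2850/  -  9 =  - 317+1/3 = - 316.67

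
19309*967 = 18671803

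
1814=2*907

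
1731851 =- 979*( - 1769)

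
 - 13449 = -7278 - 6171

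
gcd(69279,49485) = 9897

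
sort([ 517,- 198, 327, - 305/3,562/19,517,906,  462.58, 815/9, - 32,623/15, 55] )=[-198, - 305/3,-32, 562/19,623/15,55,815/9, 327, 462.58,517,517,  906 ]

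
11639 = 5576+6063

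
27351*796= 21771396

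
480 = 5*96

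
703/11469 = 703/11469 = 0.06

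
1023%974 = 49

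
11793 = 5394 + 6399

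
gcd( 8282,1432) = 2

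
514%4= 2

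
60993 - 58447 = 2546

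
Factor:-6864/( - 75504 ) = 11^( - 1) = 1/11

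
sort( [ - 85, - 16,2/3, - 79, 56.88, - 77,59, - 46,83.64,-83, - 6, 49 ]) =[ - 85, -83, - 79, - 77, - 46, - 16,-6, 2/3, 49,56.88,59,83.64 ]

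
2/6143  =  2/6143= 0.00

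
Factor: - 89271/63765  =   - 5^(-1) * 7^1 = -7/5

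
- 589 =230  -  819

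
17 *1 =17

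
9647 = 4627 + 5020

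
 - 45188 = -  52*869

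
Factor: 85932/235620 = 31/85 =5^(-1 )*17^( - 1)*31^1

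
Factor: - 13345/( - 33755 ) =17/43 = 17^1* 43^(-1 ) 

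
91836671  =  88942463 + 2894208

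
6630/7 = 6630/7 = 947.14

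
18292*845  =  15456740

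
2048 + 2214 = 4262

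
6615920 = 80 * 82699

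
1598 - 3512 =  - 1914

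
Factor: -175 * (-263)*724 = 2^2*5^2 * 7^1 * 181^1 * 263^1= 33322100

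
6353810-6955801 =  - 601991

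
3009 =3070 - 61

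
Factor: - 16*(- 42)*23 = 15456   =  2^5*3^1*7^1* 23^1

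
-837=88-925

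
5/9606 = 5/9606 = 0.00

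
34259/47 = 728 + 43/47  =  728.91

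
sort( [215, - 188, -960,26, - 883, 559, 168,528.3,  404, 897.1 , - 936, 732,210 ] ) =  [ -960, - 936 ,-883, - 188, 26,168,  210, 215,404,528.3,559 , 732,897.1]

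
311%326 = 311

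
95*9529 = 905255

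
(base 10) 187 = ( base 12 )137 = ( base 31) 61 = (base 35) 5c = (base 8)273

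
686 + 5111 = 5797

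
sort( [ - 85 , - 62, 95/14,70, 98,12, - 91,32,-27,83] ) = [  -  91, - 85, - 62, - 27,95/14, 12, 32,70,83, 98 ] 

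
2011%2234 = 2011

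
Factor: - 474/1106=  - 3/7= -3^1*7^(  -  1 ) 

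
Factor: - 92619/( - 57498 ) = 30873/19166 = 2^( - 1 )*3^1*7^( - 1)*37^( - 2)*41^1*251^1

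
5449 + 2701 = 8150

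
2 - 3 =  - 1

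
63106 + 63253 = 126359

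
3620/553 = 6 +302/553   =  6.55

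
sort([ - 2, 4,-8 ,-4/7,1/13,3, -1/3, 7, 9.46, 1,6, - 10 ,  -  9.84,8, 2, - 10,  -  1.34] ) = [-10,-10, - 9.84,- 8, - 2 , - 1.34 , -4/7, - 1/3, 1/13,  1, 2,3 , 4,  6 , 7, 8,9.46]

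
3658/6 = 1829/3 = 609.67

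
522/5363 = 522/5363  =  0.10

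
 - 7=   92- 99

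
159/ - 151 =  - 2 + 143/151 = - 1.05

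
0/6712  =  0 =0.00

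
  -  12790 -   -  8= - 12782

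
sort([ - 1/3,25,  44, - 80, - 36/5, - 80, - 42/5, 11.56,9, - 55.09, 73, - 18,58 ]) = [ - 80, - 80, - 55.09, - 18, - 42/5,  -  36/5, - 1/3 , 9,11.56,25,44,58,73]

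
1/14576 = 1/14576 =0.00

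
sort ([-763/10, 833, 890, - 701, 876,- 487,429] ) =[ - 701, - 487,-763/10, 429, 833, 876,890]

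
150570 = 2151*70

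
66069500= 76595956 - 10526456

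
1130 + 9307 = 10437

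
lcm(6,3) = 6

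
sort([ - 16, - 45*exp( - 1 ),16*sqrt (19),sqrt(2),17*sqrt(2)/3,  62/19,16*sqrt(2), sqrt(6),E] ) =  [ - 45*exp( - 1), - 16,sqrt(2),sqrt(6),E,62/19, 17*sqrt (2 ) /3,16 * sqrt ( 2),16*sqrt(19 )]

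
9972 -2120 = 7852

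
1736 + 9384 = 11120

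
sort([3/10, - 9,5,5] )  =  [ - 9,3/10, 5,  5]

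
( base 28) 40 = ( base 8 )160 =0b1110000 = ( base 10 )112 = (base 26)48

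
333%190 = 143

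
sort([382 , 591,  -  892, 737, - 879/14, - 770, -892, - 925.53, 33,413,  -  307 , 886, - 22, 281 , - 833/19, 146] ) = [ - 925.53, - 892,-892,-770,  -  307, - 879/14, - 833/19, - 22,33, 146,281,382,413,591, 737, 886]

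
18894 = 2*9447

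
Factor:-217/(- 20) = 2^( - 2 )* 5^(-1)*7^1*31^1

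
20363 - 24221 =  - 3858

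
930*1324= 1231320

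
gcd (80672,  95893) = 1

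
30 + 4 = 34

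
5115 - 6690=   -  1575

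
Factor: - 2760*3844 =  - 10609440= - 2^5 * 3^1 * 5^1*23^1*31^2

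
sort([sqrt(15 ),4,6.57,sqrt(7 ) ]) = [sqrt(  7), sqrt(15),4,6.57 ]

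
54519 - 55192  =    -  673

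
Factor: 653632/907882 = 326816/453941=2^5 * 7^1*373^( - 1)*1217^( - 1 ) * 1459^1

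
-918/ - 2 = 459 + 0/1 = 459.00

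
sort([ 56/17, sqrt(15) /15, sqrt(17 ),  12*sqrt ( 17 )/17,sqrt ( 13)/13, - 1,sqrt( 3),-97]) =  [-97,  -  1 , sqrt( 15 ) /15,  sqrt( 13 ) /13,sqrt (3), 12*sqrt (17)/17,56/17,sqrt( 17 ) ] 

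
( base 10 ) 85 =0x55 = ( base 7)151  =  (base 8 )125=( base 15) 5a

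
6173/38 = 6173/38 = 162.45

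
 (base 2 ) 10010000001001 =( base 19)16aa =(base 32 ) 909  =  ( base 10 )9225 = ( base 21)kj6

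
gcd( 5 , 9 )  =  1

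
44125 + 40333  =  84458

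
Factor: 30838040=2^3 * 5^1* 770951^1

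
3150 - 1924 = 1226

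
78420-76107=2313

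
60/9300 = 1/155 = 0.01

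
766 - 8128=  - 7362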